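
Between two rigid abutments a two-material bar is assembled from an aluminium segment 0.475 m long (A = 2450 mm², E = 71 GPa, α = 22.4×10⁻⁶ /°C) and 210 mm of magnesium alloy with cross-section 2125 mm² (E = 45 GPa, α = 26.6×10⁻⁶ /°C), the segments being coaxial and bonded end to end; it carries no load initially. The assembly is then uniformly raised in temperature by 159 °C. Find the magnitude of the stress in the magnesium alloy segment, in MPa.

If the supports were absent, the total length change would be Σ αᵢΔT Lᵢ = 22.4×10⁻⁶×159×475 + 26.6×10⁻⁶×159×210 = 2.58 mm.
Since the ends are fixed, an axial force P builds up, equal in every segment, with P · Σ Lᵢ/(AᵢEᵢ) = δ_free.
Σ Lᵢ/(AᵢEᵢ) = 475/(2450×71×10³) + 210/(2125×45×10³) = 4.927×10⁻⁶ mm/N.
Hence P = δ_free / Σ(L/AE) = 2.58/4.927×10⁻⁶ = 523.7 kN (compressive).
σ_{magnesium alloy} = P / A = 523700 / 2125 = 246.4 MPa.

σ ≈ 246 MPa (compressive)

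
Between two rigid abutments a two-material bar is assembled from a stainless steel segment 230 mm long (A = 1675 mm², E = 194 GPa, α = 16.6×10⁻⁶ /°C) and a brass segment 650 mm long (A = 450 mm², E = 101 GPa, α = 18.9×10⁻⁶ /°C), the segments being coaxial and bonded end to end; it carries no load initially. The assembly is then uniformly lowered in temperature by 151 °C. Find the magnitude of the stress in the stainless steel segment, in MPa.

With the walls removed the bar would change length by δ_free = Σ αᵢΔT Lᵢ = 16.6×10⁻⁶×151×230 + 18.9×10⁻⁶×151×650 = 2.432 mm.
Since the ends are fixed, an axial force P builds up, equal in every segment, with P · Σ Lᵢ/(AᵢEᵢ) = δ_free.
The series flexibility is Σ Lᵢ/(AᵢEᵢ) = 230/(1675×194×10³) + 650/(450×101×10³) = 1.501×10⁻⁵ mm/N.
So P = 2.432 / 1.501×10⁻⁵ = 162 kN, tensile.
σ_{stainless steel} = P / A = 162000 / 1675 = 96.72 MPa.

σ ≈ 96.7 MPa (tensile)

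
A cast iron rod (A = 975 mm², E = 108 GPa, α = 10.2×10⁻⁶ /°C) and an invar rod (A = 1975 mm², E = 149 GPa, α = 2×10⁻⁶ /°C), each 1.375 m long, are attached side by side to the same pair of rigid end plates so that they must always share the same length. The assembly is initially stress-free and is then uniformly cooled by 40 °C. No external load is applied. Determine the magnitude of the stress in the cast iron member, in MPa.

σ ≈ 26.1 MPa (tensile)

Equilibrium of a rigid end plate with no external load gives equal and opposite internal forces ±P in the two members. Since α_{cast iron} > α_{invar}, cooling drives the cast iron into tension and the invar into compression.
Compatibility of the two members (thermal + elastic change equal): (α₁ − α₂)ΔT = P·[1/(A₁E₁) + 1/(A₂E₂)].
|α₁ − α₂|·ΔT = 8.2×10⁻⁶ × 40 = 0.000328.
1/(A₁E₁) + 1/(A₂E₂) = 1/(975×108×10³) + 1/(1975×149×10³) = 1.289×10⁻⁸ N⁻¹.
P = 0.000328 / 1.289×10⁻⁸ = 25440 N = 25.44 kN.
σ_{cast iron} = P/A₁ = 25440/975 = 26.09 MPa, tensile.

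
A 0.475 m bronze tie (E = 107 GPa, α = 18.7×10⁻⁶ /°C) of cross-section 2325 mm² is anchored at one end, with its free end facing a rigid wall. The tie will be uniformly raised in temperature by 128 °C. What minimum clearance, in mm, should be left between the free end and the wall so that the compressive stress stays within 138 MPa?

Free expansion if unrestrained: δ_free = αΔT L = 18.7×10⁻⁶ × 128 × 475 = 1.137 mm.
A stress of 138 MPa corresponds to the wall pushing the tie back by σL/E = 138×475/(107×10³) = 0.6126 mm.
The gap must absorb the remainder: g_min = 1.137 − 0.6126 = 0.5243 mm.

g ≈ 0.524 mm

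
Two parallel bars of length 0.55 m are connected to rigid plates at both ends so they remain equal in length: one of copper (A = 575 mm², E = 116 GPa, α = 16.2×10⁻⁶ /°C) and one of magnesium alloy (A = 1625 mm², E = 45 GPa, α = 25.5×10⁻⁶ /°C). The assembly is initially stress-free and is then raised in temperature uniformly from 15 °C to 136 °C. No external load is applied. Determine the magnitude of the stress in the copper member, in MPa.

σ ≈ 68.3 MPa (tensile)

Both members must finish at the same length. With the larger α, the magnesium alloy tends to over-expand; the plates restrain it, putting the magnesium alloy in compression and the copper in tension. With no external load the two internal forces are equal and opposite, magnitude P.
Setting the final lengths equal and cancelling L: (α₁ − α₂)ΔT = P/(A₁E₁) + P/(A₂E₂).
|α₁ − α₂|·ΔT = 9.3×10⁻⁶ × 121 = 0.001125.
1/(A₁E₁) + 1/(A₂E₂) = 1/(575×116×10³) + 1/(1625×45×10³) = 2.867×10⁻⁸ N⁻¹.
P = 0.001125 / 2.867×10⁻⁸ = 39250 N = 39.25 kN.
σ_{copper} = P/A₁ = 39250/575 = 68.27 MPa, tensile.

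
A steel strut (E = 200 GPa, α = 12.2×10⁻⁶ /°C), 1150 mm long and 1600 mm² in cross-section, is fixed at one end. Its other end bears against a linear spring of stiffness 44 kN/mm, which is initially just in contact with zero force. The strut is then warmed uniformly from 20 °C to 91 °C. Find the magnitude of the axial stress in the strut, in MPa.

If the spring were absent the strut would lengthen by αΔT L = 12.2×10⁻⁶ × 71 × 1150 = 0.9961 mm.
Let P be the compressive force at the spring. The strut shortens elastically by PL/(AE) and the spring compresses by P/k; together these equal δ_free.
P [ L/(AE) + 1/k ] = δ_free → P [ 1150/(1600×200×10³) + 1/(44×10³) ] = 0.9961.
P = 0.9961 / 2.632×10⁻⁵ = 37850 N.
σ = P/A = 37850/1600 = 23.65 MPa.

σ ≈ 23.7 MPa (compressive)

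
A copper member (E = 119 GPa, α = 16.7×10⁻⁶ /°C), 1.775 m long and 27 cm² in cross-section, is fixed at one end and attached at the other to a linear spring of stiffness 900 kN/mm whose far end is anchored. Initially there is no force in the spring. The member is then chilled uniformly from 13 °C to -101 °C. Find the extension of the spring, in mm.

δ ≈ 0.566 mm

The unrestrained thermal change is αΔT L = 16.7×10⁻⁶ × 114 × 1775 = 3.379 mm.
Let P be the tensile force in the spring. The member extends elastically by PL/(AE) and the spring stretches by P/k; together these equal δ_free.
So P = δ_free / [L/(AE) + 1/k] = 3.379 / [ 1775/(2700×119×10³) + 1/(900×10³) ].
P = 3.379 / 6.636×10⁻⁶ = 509300 N.
Spring extension = P/k = 509300/(900×10³) = 0.5658 mm.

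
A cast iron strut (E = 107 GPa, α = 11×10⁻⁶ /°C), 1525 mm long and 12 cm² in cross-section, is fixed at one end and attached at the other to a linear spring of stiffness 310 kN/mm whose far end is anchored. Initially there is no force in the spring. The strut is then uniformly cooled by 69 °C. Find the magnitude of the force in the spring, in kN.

Free thermal contraction: δ_free = αΔT L = 11×10⁻⁶ × 69 × 1525 = 1.157 mm.
Let P be the tensile force in the spring. The strut extends elastically by PL/(AE) and the spring stretches by P/k; together these equal δ_free.
P [ L/(AE) + 1/k ] = δ_free → P [ 1525/(1200×107×10³) + 1/(310×10³) ] = 1.157.
P = 1.157 / 1.51×10⁻⁵ = 76640 N.

P ≈ 76.6 kN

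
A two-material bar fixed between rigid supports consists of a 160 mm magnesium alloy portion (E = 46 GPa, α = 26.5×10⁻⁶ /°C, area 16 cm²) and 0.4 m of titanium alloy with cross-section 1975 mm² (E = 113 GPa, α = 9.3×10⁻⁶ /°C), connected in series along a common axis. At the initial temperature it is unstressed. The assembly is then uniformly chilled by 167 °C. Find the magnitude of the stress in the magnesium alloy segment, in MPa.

σ ≈ 209 MPa (tensile)

With the walls removed the bar would change length by δ_free = Σ αᵢΔT Lᵢ = 26.5×10⁻⁶×167×160 + 9.3×10⁻⁶×167×400 = 1.329 mm.
The rigid supports impose zero overall length change; the single axial force P common to all segments must satisfy P Σ Lᵢ/(AᵢEᵢ) = δ_free.
The series flexibility is Σ Lᵢ/(AᵢEᵢ) = 160/(1600×46×10³) + 400/(1975×113×10³) = 3.966×10⁻⁶ mm/N.
Hence P = δ_free / Σ(L/AE) = 1.329/3.966×10⁻⁶ = 335.2 kN (tensile).
σ_{magnesium alloy} = P / A = 335200 / 1600 = 209.5 MPa.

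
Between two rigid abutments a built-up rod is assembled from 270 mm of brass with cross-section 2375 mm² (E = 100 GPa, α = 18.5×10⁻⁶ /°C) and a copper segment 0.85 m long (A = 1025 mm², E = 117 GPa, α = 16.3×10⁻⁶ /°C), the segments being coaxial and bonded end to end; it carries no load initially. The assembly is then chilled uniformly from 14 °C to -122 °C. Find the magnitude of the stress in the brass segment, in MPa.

Free thermal contraction of the whole bar: Σ αᵢΔT Lᵢ = 18.5×10⁻⁶×136×270 + 16.3×10⁻⁶×136×850 = 2.564 mm.
The rigid supports impose zero overall length change; the single axial force P common to all segments must satisfy P Σ Lᵢ/(AᵢEᵢ) = δ_free.
The series flexibility is Σ Lᵢ/(AᵢEᵢ) = 270/(2375×100×10³) + 850/(1025×117×10³) = 8.225×10⁻⁶ mm/N.
P = 2.564 / 8.225×10⁻⁶ = 311700 N = 311.7 kN, tensile.
σ_{brass} = P / A = 311700 / 2375 = 131.2 MPa.

σ ≈ 131 MPa (tensile)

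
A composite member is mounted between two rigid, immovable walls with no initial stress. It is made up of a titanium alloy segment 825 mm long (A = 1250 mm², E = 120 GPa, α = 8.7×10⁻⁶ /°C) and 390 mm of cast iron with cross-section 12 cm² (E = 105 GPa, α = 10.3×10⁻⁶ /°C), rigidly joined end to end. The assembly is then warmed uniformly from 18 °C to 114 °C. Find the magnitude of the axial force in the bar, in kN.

P ≈ 125 kN (compressive)

Free thermal expansion of the whole bar: Σ αᵢΔT Lᵢ = 8.7×10⁻⁶×96×825 + 10.3×10⁻⁶×96×390 = 1.075 mm.
The walls prevent any net length change, so an axial force P (same in every segment) develops. Compatibility: P · Σ Lᵢ/(AᵢEᵢ) = δ_free.
The series flexibility is Σ Lᵢ/(AᵢEᵢ) = 825/(1250×120×10³) + 390/(1200×105×10³) = 8.595×10⁻⁶ mm/N.
P = 1.075 / 8.595×10⁻⁶ = 125000 N = 125 kN, compressive.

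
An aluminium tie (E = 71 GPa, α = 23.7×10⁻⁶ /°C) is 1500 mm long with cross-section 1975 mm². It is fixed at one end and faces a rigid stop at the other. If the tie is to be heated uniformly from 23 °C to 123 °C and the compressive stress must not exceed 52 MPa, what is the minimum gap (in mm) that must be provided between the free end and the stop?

With no wall the tie would lengthen by αΔT L = 23.7×10⁻⁶ × 100 × 1500 = 3.555 mm.
At the allowable stress the elastic shortening the wall may impose is σL/E = 52 × 1500 / (71×10³) = 1.099 mm.
The gap must absorb the remainder: g_min = 3.555 − 1.099 = 2.456 mm.

g ≈ 2.46 mm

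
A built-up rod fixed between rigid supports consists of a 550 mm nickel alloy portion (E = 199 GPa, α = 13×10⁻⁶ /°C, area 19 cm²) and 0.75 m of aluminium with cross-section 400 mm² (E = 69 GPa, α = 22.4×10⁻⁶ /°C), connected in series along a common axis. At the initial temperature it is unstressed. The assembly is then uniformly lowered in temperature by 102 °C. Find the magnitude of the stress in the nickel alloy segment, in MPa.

σ ≈ 44.9 MPa (tensile)

If the supports were absent, the total length change would be Σ αᵢΔT Lᵢ = 13×10⁻⁶×102×550 + 22.4×10⁻⁶×102×750 = 2.443 mm.
Since the ends are fixed, an axial force P builds up, equal in every segment, with P · Σ Lᵢ/(AᵢEᵢ) = δ_free.
Σ Lᵢ/(AᵢEᵢ) = 550/(1900×199×10³) + 750/(400×69×10³) = 2.863×10⁻⁵ mm/N.
Hence P = δ_free / Σ(L/AE) = 2.443/2.863×10⁻⁵ = 85.33 kN (tensile).
σ_{nickel alloy} = P / A = 85330 / 1900 = 44.91 MPa.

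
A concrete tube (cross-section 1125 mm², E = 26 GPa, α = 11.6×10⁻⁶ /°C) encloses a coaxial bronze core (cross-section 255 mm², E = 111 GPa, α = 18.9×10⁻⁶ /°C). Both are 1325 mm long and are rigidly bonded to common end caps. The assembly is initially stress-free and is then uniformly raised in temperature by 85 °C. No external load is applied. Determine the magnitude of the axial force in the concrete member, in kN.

Both members must finish at the same length. With the larger α, the bronze tends to over-expand; the plates restrain it, putting the bronze in compression and the concrete in tension. With no external load the two internal forces are equal and opposite, magnitude P.
Compatibility of the two members (thermal + elastic change equal): (α₁ − α₂)ΔT = P·[1/(A₁E₁) + 1/(A₂E₂)].
|α₁ − α₂|·ΔT = 7.3×10⁻⁶ × 85 = 0.0006205.
1/(A₁E₁) + 1/(A₂E₂) = 1/(1125×26×10³) + 1/(255×111×10³) = 6.952×10⁻⁸ N⁻¹.
P = 0.0006205 / 6.952×10⁻⁸ = 8926 N = 8.926 kN.

P ≈ 8.93 kN (tensile in the concrete)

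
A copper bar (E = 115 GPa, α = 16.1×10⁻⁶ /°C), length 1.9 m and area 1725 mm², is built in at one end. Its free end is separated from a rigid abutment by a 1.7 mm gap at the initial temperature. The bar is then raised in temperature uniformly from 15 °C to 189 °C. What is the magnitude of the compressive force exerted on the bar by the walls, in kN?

Free thermal elongation = αΔT L = 16.1×10⁻⁶ × 174 × 1900 = 5.323 mm.
This exceeds the 1.7 mm gap, so the wall pushes back. The portion of expansion that must be recovered elastically is δ_free − gap = 5.323 − 1.7 = 3.623 mm.
So σ = E(δ_free − g)/L = 115×10³ × 3.623/1900 = 219.3 MPa.
Force on the wall = σA = 219.3 × 1725 mm² = 378.2 kN.

P ≈ 378 kN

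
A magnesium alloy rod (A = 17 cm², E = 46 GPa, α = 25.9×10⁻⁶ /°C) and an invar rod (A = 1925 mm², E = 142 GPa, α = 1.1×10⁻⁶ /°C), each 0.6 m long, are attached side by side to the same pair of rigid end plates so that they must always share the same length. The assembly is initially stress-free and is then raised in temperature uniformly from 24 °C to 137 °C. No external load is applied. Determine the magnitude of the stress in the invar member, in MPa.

σ ≈ 88.5 MPa (tensile)

The magnesium alloy has the larger α, so on heating it would change length more than the invar if both were free. The rigid plates force a common final length, so the magnesium alloy is put into compression and the invar into tension, with equal and opposite forces P (no external load).
Setting the final lengths equal and cancelling L: (α₁ − α₂)ΔT = P/(A₁E₁) + P/(A₂E₂).
|α₁ − α₂|·ΔT = 24.8×10⁻⁶ × 113 = 0.002802.
1/(A₁E₁) + 1/(A₂E₂) = 1/(1700×46×10³) + 1/(1925×142×10³) = 1.645×10⁻⁸ N⁻¹.
P = 0.002802 / 1.645×10⁻⁸ = 170400 N = 170.4 kN.
σ_{invar} = P/A₂ = 170400/1925 = 88.52 MPa, tensile.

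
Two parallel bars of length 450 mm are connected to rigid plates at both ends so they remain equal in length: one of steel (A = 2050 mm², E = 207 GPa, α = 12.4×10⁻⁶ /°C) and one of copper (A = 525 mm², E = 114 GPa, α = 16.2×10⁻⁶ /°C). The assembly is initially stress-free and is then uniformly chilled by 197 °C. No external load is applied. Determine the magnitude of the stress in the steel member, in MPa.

σ ≈ 19.2 MPa (compressive)

Both members must finish at the same length. With the larger α, the copper tends to over-contract; the plates restrain it, putting the copper in tension and the steel in compression. With no external load the two internal forces are equal and opposite, magnitude P.
Setting the final lengths equal and cancelling L: (α₁ − α₂)ΔT = P/(A₁E₁) + P/(A₂E₂).
|α₁ − α₂|·ΔT = 3.8×10⁻⁶ × 197 = 0.0007486.
1/(A₁E₁) + 1/(A₂E₂) = 1/(2050×207×10³) + 1/(525×114×10³) = 1.906×10⁻⁸ N⁻¹.
So P = 0.0007486 / 1.906×10⁻⁸ = 39.27 kN.
σ_{steel} = P/A₁ = 39270/2050 = 19.15 MPa, compressive.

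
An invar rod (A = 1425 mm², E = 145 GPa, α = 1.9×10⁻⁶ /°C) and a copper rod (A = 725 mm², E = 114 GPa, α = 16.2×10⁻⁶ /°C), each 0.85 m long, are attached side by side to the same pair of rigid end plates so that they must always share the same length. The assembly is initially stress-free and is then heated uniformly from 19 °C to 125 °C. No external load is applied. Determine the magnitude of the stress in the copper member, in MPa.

σ ≈ 123 MPa (compressive)

Both members must finish at the same length. With the larger α, the copper tends to over-expand; the plates restrain it, putting the copper in compression and the invar in tension. With no external load the two internal forces are equal and opposite, magnitude P.
Equating the net (thermal + elastic) strains gives |α₁ − α₂|·ΔT = P·[1/(A₁E₁) + 1/(A₂E₂)].
|α₁ − α₂|·ΔT = 14.3×10⁻⁶ × 106 = 0.001516.
1/(A₁E₁) + 1/(A₂E₂) = 1/(1425×145×10³) + 1/(725×114×10³) = 1.694×10⁻⁸ N⁻¹.
P = 0.001516 / 1.694×10⁻⁸ = 89490 N = 89.49 kN.
σ_{copper} = P/A₂ = 89490/725 = 123.4 MPa, compressive.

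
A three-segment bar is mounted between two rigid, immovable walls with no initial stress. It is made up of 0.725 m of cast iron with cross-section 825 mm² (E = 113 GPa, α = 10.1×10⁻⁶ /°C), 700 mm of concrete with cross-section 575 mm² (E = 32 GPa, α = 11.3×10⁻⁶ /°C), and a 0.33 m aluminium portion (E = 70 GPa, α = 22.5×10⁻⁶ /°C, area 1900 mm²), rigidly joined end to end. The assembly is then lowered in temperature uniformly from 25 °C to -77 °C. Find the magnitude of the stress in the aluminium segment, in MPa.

σ ≈ 25.2 MPa (tensile)

Free thermal contraction of the whole bar: Σ αᵢΔT Lᵢ = 10.1×10⁻⁶×102×725 + 11.3×10⁻⁶×102×700 + 22.5×10⁻⁶×102×330 = 2.311 mm.
Since the ends are fixed, an axial force P builds up, equal in every segment, with P · Σ Lᵢ/(AᵢEᵢ) = δ_free.
The series flexibility is Σ Lᵢ/(AᵢEᵢ) = 725/(825×113×10³) + 700/(575×32×10³) + 330/(1900×70×10³) = 4.83×10⁻⁵ mm/N.
So P = 2.311 / 4.83×10⁻⁵ = 47.85 kN, tensile.
σ_{aluminium} = P / A = 47850 / 1900 = 25.18 MPa.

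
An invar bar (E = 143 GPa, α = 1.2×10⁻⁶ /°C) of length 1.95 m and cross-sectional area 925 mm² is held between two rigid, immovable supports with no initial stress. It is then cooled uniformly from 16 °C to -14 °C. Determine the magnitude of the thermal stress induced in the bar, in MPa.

Because both ends are immovable the net strain is zero, and the suppressed thermal strain is αΔT = 1.2×10⁻⁶ × 30 = 36×10⁻⁶.
Hence σ = E·αΔT = 143×10³ × 36×10⁻⁶ = 5.148 MPa, tensile.

σ ≈ 5.15 MPa (tensile)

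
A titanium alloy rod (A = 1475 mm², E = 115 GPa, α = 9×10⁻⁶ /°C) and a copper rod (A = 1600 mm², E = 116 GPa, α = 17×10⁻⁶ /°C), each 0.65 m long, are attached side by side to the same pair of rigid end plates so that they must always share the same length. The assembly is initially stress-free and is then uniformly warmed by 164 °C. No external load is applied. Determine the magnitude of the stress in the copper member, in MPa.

Equilibrium of a rigid end plate with no external load gives equal and opposite internal forces ±P in the two members. Since α_{copper} > α_{titanium alloy}, heating drives the copper into compression and the titanium alloy into tension.
Compatibility of the two members (thermal + elastic change equal): (α₁ − α₂)ΔT = P·[1/(A₁E₁) + 1/(A₂E₂)].
|α₁ − α₂|·ΔT = 8×10⁻⁶ × 164 = 0.001312.
1/(A₁E₁) + 1/(A₂E₂) = 1/(1475×115×10³) + 1/(1600×116×10³) = 1.128×10⁻⁸ N⁻¹.
So P = 0.001312 / 1.128×10⁻⁸ = 116.3 kN.
σ_{copper} = P/A₂ = 116300/1600 = 72.67 MPa, compressive.

σ ≈ 72.7 MPa (compressive)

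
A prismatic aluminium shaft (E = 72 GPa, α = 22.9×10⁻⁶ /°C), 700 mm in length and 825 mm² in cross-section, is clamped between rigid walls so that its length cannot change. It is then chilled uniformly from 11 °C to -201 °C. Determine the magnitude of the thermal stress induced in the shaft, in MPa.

σ ≈ 350 MPa (tensile)

Because both ends are immovable the net strain is zero, and the suppressed thermal strain is αΔT = 22.9×10⁻⁶ × 212 = 4854.8×10⁻⁶.
σ = EαΔT = 72×10³ × 22.9×10⁻⁶ × 212 = 349.5 MPa (tensile; the shaft is trying to contract).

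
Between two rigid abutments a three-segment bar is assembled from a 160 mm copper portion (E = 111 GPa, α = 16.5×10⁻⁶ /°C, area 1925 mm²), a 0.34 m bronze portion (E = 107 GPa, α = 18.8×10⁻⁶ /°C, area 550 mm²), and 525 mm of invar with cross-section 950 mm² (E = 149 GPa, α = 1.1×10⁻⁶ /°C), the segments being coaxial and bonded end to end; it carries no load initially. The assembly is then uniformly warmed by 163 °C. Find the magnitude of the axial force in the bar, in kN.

Free thermal expansion of the whole bar: Σ αᵢΔT Lᵢ = 16.5×10⁻⁶×163×160 + 18.8×10⁻⁶×163×340 + 1.1×10⁻⁶×163×525 = 1.566 mm.
The rigid supports impose zero overall length change; the single axial force P common to all segments must satisfy P Σ Lᵢ/(AᵢEᵢ) = δ_free.
Σ Lᵢ/(AᵢEᵢ) = 160/(1925×111×10³) + 340/(550×107×10³) + 525/(950×149×10³) = 1.024×10⁻⁵ mm/N.
P = 1.566 / 1.024×10⁻⁵ = 153000 N = 153 kN, compressive.

P ≈ 153 kN (compressive)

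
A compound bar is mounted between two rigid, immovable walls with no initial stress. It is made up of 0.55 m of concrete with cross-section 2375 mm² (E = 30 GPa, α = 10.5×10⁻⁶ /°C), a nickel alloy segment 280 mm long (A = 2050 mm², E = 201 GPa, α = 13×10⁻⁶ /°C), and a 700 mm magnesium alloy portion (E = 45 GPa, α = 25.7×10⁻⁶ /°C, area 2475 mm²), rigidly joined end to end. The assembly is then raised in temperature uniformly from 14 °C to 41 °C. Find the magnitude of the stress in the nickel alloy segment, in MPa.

With the walls removed the bar would change length by δ_free = Σ αᵢΔT Lᵢ = 10.5×10⁻⁶×27×550 + 13×10⁻⁶×27×280 + 25.7×10⁻⁶×27×700 = 0.7399 mm.
The walls prevent any net length change, so an axial force P (same in every segment) develops. Compatibility: P · Σ Lᵢ/(AᵢEᵢ) = δ_free.
Σ Lᵢ/(AᵢEᵢ) = 550/(2375×30×10³) + 280/(2050×201×10³) + 700/(2475×45×10³) = 1.468×10⁻⁵ mm/N.
Hence P = δ_free / Σ(L/AE) = 0.7399/1.468×10⁻⁵ = 50.39 kN (compressive).
σ_{nickel alloy} = P / A = 50390 / 2050 = 24.58 MPa.

σ ≈ 24.6 MPa (compressive)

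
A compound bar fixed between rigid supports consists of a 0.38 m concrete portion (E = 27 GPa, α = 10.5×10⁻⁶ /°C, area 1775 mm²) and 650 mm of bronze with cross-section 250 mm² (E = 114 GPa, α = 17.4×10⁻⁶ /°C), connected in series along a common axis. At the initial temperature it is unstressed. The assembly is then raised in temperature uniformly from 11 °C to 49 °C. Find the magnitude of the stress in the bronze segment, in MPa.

σ ≈ 75.7 MPa (compressive)

With the walls removed the bar would change length by δ_free = Σ αᵢΔT Lᵢ = 10.5×10⁻⁶×38×380 + 17.4×10⁻⁶×38×650 = 0.5814 mm.
The rigid supports impose zero overall length change; the single axial force P common to all segments must satisfy P Σ Lᵢ/(AᵢEᵢ) = δ_free.
Σ Lᵢ/(AᵢEᵢ) = 380/(1775×27×10³) + 650/(250×114×10³) = 3.074×10⁻⁵ mm/N.
So P = 0.5814 / 3.074×10⁻⁵ = 18.92 kN, compressive.
σ_{bronze} = P / A = 18920 / 250 = 75.66 MPa.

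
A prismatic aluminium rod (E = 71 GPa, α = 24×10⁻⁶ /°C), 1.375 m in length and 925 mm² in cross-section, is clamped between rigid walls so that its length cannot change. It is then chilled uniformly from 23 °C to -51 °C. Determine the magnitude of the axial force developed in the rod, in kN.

With zero net strain, σ = E·αΔT = 71 GPa × 24×10⁻⁶ × 74 = 126.1 MPa.
Then P = σA = 126.1 × 925 mm² = 116.6 kN, tensile.

P ≈ 117 kN (tensile)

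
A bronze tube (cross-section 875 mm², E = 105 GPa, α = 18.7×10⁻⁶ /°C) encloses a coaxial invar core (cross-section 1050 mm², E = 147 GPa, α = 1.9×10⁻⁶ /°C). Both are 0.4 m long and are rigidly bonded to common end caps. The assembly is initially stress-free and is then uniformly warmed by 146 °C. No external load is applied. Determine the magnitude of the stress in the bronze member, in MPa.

Equilibrium of a rigid end plate with no external load gives equal and opposite internal forces ±P in the two members. Since α_{bronze} > α_{invar}, heating drives the bronze into compression and the invar into tension.
Compatibility of the two members (thermal + elastic change equal): (α₁ − α₂)ΔT = P·[1/(A₁E₁) + 1/(A₂E₂)].
|α₁ − α₂|·ΔT = 16.8×10⁻⁶ × 146 = 0.002453.
1/(A₁E₁) + 1/(A₂E₂) = 1/(875×105×10³) + 1/(1050×147×10³) = 1.736×10⁻⁸ N⁻¹.
So P = 0.002453 / 1.736×10⁻⁸ = 141.3 kN.
σ_{bronze} = P/A₁ = 141300/875 = 161.4 MPa, compressive.

σ ≈ 161 MPa (compressive)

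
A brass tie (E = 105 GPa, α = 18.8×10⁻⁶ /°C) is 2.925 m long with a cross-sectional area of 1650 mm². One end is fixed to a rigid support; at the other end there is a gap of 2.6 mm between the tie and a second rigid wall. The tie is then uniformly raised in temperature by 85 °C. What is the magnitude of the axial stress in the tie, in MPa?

σ ≈ 74.5 MPa (compressive)

Free thermal elongation = αΔT L = 18.8×10⁻⁶ × 85 × 2925 = 4.674 mm.
This exceeds the 2.6 mm gap, so the wall pushes back. The portion of expansion that must be recovered elastically is δ_free − gap = 4.674 − 2.6 = 2.074 mm.
So σ = E(δ_free − g)/L = 105×10³ × 2.074/2925 = 74.46 MPa.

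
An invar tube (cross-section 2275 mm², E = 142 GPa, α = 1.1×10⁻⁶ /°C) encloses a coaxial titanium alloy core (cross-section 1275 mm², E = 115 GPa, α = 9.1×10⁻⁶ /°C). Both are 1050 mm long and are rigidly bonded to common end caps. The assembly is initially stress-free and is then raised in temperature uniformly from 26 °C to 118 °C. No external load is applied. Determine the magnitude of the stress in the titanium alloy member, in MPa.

Equilibrium of a rigid end plate with no external load gives equal and opposite internal forces ±P in the two members. Since α_{titanium alloy} > α_{invar}, heating drives the titanium alloy into compression and the invar into tension.
Compatibility of the two members (thermal + elastic change equal): (α₁ − α₂)ΔT = P·[1/(A₁E₁) + 1/(A₂E₂)].
|α₁ − α₂|·ΔT = 8×10⁻⁶ × 92 = 0.000736.
1/(A₁E₁) + 1/(A₂E₂) = 1/(2275×142×10³) + 1/(1275×115×10³) = 9.916×10⁻⁹ N⁻¹.
So P = 0.000736 / 9.916×10⁻⁹ = 74.23 kN.
σ_{titanium alloy} = P/A₂ = 74230/1275 = 58.22 MPa, compressive.

σ ≈ 58.2 MPa (compressive)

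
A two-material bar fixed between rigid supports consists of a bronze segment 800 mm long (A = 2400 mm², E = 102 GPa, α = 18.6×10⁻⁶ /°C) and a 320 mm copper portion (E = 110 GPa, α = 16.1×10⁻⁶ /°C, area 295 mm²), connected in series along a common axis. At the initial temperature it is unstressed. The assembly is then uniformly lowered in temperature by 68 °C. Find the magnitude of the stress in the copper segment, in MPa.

σ ≈ 352 MPa (tensile)

If the supports were absent, the total length change would be Σ αᵢΔT Lᵢ = 18.6×10⁻⁶×68×800 + 16.1×10⁻⁶×68×320 = 1.362 mm.
Since the ends are fixed, an axial force P builds up, equal in every segment, with P · Σ Lᵢ/(AᵢEᵢ) = δ_free.
Σ Lᵢ/(AᵢEᵢ) = 800/(2400×102×10³) + 320/(295×110×10³) = 1.313×10⁻⁵ mm/N.
So P = 1.362 / 1.313×10⁻⁵ = 103.8 kN, tensile.
σ_{copper} = P / A = 103800 / 295 = 351.7 MPa.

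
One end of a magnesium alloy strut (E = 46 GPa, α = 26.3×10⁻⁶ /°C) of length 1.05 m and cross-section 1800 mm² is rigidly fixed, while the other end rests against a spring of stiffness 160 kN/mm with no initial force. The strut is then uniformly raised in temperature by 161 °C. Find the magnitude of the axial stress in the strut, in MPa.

σ ≈ 130 MPa (compressive)

Free thermal expansion: δ_free = αΔT L = 26.3×10⁻⁶ × 161 × 1050 = 4.446 mm.
With a force P in the spring, the elastic change of the strut is PL/(AE) and that of the spring is P/k; compatibility requires their sum to equal δ_free.
P [ L/(AE) + 1/k ] = δ_free → P [ 1050/(1800×46×10³) + 1/(160×10³) ] = 4.446.
P = 4.446 / 1.893×10⁻⁵ = 234900 N.
σ = P/A = 234900/1800 = 130.5 MPa.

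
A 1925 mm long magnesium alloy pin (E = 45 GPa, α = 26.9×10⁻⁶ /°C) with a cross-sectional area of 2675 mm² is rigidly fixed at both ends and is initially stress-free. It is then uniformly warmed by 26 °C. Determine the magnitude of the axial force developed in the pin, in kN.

Full restraint means ε = 0, so the stress is σ = EαΔT = 45×10³ × 26.9×10⁻⁶ × 26 = 31.47 MPa.
P = AEαΔT = 2675 × 45×10³ × 26.9×10⁻⁶ × 26 = 84.19 kN (compressive).

P ≈ 84.2 kN (compressive)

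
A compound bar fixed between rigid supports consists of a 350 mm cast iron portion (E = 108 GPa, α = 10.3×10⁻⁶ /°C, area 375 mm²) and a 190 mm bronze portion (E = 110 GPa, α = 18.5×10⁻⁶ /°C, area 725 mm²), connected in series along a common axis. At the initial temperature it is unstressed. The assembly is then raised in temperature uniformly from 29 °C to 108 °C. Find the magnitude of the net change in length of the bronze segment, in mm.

|ΔL| ≈ 0.156 mm

Free thermal expansion of the whole bar: Σ αᵢΔT Lᵢ = 10.3×10⁻⁶×79×350 + 18.5×10⁻⁶×79×190 = 0.5625 mm.
The walls prevent any net length change, so an axial force P (same in every segment) develops. Compatibility: P · Σ Lᵢ/(AᵢEᵢ) = δ_free.
Σ Lᵢ/(AᵢEᵢ) = 350/(375×108×10³) + 190/(725×110×10³) = 1.102×10⁻⁵ mm/N.
P = 0.5625 / 1.102×10⁻⁵ = 51020 N = 51.02 kN, compressive.
For the bronze segment, free thermal change = 18.5×10⁻⁶×79×190 = 0.2777 mm and elastic change from P = 51020×190/(725×110×10³) = 0.1216 mm; these oppose, so the net change is 0.156 mm (segment lengthens).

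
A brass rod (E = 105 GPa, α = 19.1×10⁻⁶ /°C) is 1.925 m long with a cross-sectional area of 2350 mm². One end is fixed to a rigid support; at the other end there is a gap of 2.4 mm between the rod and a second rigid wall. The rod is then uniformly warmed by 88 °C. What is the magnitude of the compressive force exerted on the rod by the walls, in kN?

If the wall were absent the rod would grow by αΔT L = 19.1×10⁻⁶ × 88 × 1925 = 3.236 mm.
The gap closes (δ_free > 2.4 mm) and the wall then resists a further 3.236 − 2.4 = 0.8355 mm of expansion.
That suppressed elongation corresponds to σ = E·Δ/L = 105×10³ × 0.8355/1925 = 45.57 MPa.
Force on the wall = σA = 45.57 × 2350 mm² = 107.1 kN.

P ≈ 107 kN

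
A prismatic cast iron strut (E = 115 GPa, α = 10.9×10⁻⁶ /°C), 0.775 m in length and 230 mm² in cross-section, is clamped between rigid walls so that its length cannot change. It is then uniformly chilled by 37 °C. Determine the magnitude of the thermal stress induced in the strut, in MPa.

σ ≈ 46.4 MPa (tensile)

Because both ends are immovable the net strain is zero, and the suppressed thermal strain is αΔT = 10.9×10⁻⁶ × 37 = 403.3×10⁻⁶.
Hence σ = E·αΔT = 115×10³ × 403.3×10⁻⁶ = 46.38 MPa, tensile.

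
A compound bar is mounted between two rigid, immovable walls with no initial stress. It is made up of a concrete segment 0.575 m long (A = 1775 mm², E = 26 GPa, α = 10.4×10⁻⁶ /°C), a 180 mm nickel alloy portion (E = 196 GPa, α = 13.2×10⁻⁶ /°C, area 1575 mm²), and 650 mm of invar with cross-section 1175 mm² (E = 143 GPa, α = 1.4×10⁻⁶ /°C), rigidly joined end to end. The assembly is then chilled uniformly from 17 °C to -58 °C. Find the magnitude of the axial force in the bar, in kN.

With the walls removed the bar would change length by δ_free = Σ αᵢΔT Lᵢ = 10.4×10⁻⁶×75×575 + 13.2×10⁻⁶×75×180 + 1.4×10⁻⁶×75×650 = 0.6949 mm.
The walls prevent any net length change, so an axial force P (same in every segment) develops. Compatibility: P · Σ Lᵢ/(AᵢEᵢ) = δ_free.
Σ Lᵢ/(AᵢEᵢ) = 575/(1775×26×10³) + 180/(1575×196×10³) + 650/(1175×143×10³) = 1.691×10⁻⁵ mm/N.
Hence P = δ_free / Σ(L/AE) = 0.6949/1.691×10⁻⁵ = 41.09 kN (tensile).

P ≈ 41.1 kN (tensile)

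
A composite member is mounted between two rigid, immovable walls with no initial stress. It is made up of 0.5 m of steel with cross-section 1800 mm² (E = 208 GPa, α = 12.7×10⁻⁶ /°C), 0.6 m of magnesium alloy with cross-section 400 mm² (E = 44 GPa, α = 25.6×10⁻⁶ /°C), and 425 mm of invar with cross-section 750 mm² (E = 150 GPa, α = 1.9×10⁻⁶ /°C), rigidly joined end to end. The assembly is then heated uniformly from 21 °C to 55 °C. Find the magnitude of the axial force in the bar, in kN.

P ≈ 19.5 kN (compressive)

With the walls removed the bar would change length by δ_free = Σ αᵢΔT Lᵢ = 12.7×10⁻⁶×34×500 + 25.6×10⁻⁶×34×600 + 1.9×10⁻⁶×34×425 = 0.7656 mm.
Since the ends are fixed, an axial force P builds up, equal in every segment, with P · Σ Lᵢ/(AᵢEᵢ) = δ_free.
Σ Lᵢ/(AᵢEᵢ) = 500/(1800×208×10³) + 600/(400×44×10³) + 425/(750×150×10³) = 3.92×10⁻⁵ mm/N.
P = 0.7656 / 3.92×10⁻⁵ = 19530 N = 19.53 kN, compressive.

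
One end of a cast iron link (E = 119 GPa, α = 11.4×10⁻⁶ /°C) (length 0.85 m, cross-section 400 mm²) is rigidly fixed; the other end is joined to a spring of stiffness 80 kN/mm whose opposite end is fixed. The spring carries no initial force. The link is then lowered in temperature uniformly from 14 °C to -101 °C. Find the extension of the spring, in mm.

If the spring were absent the link would shorten by αΔT L = 11.4×10⁻⁶ × 115 × 850 = 1.114 mm.
Let P be the tensile force in the spring. The link extends elastically by PL/(AE) and the spring stretches by P/k; together these equal δ_free.
So P = δ_free / [L/(AE) + 1/k] = 1.114 / [ 850/(400×119×10³) + 1/(80×10³) ].
P = 1.114 / 3.036×10⁻⁵ = 36710 N.
Spring extension = P/k = 36710/(80×10³) = 0.4588 mm.

δ ≈ 0.459 mm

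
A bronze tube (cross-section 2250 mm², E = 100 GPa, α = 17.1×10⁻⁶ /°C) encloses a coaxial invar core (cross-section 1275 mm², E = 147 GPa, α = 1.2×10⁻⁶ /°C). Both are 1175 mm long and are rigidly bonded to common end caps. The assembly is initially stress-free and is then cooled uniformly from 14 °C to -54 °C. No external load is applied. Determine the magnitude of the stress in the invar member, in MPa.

The bronze has the larger α, so on cooling it would change length more than the invar if both were free. The rigid plates force a common final length, so the bronze is put into tension and the invar into compression, with equal and opposite forces P (no external load).
Equating the net (thermal + elastic) strains gives |α₁ − α₂|·ΔT = P·[1/(A₁E₁) + 1/(A₂E₂)].
|α₁ − α₂|·ΔT = 15.9×10⁻⁶ × 68 = 0.001081.
1/(A₁E₁) + 1/(A₂E₂) = 1/(2250×100×10³) + 1/(1275×147×10³) = 9.78×10⁻⁹ N⁻¹.
So P = 0.001081 / 9.78×10⁻⁹ = 110.6 kN.
σ_{invar} = P/A₂ = 110600/1275 = 86.71 MPa, compressive.

σ ≈ 86.7 MPa (compressive)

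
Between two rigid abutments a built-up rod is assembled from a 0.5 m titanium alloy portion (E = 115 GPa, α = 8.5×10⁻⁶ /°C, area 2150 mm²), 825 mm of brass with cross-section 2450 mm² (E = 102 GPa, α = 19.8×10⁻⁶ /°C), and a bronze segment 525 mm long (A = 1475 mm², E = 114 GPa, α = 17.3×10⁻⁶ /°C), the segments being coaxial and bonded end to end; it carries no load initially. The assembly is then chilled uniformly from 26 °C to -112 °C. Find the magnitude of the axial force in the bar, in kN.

P ≈ 485 kN (tensile)

If the supports were absent, the total length change would be Σ αᵢΔT Lᵢ = 8.5×10⁻⁶×138×500 + 19.8×10⁻⁶×138×825 + 17.3×10⁻⁶×138×525 = 4.094 mm.
Since the ends are fixed, an axial force P builds up, equal in every segment, with P · Σ Lᵢ/(AᵢEᵢ) = δ_free.
Σ Lᵢ/(AᵢEᵢ) = 500/(2150×115×10³) + 825/(2450×102×10³) + 525/(1475×114×10³) = 8.446×10⁻⁶ mm/N.
P = 4.094 / 8.446×10⁻⁶ = 484800 N = 484.8 kN, tensile.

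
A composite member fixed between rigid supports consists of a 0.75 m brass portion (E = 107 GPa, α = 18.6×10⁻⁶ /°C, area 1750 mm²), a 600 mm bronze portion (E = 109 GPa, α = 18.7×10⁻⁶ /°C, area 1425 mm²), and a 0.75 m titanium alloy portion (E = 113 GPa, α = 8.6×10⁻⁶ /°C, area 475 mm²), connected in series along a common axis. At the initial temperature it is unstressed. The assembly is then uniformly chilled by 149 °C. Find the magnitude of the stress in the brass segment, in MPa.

If the supports were absent, the total length change would be Σ αᵢΔT Lᵢ = 18.6×10⁻⁶×149×750 + 18.7×10⁻⁶×149×600 + 8.6×10⁻⁶×149×750 = 4.711 mm.
Since the ends are fixed, an axial force P builds up, equal in every segment, with P · Σ Lᵢ/(AᵢEᵢ) = δ_free.
Σ Lᵢ/(AᵢEᵢ) = 750/(1750×107×10³) + 600/(1425×109×10³) + 750/(475×113×10³) = 2.184×10⁻⁵ mm/N.
P = 4.711 / 2.184×10⁻⁵ = 215700 N = 215.7 kN, tensile.
σ_{brass} = P / A = 215700 / 1750 = 123.3 MPa.

σ ≈ 123 MPa (tensile)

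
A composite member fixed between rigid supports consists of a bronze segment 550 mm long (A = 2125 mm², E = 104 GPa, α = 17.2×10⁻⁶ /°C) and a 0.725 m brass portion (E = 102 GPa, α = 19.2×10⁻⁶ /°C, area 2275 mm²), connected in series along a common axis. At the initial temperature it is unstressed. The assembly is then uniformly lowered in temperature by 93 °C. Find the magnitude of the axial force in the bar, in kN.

Free thermal contraction of the whole bar: Σ αᵢΔT Lᵢ = 17.2×10⁻⁶×93×550 + 19.2×10⁻⁶×93×725 = 2.174 mm.
The rigid supports impose zero overall length change; the single axial force P common to all segments must satisfy P Σ Lᵢ/(AᵢEᵢ) = δ_free.
The series flexibility is Σ Lᵢ/(AᵢEᵢ) = 550/(2125×104×10³) + 725/(2275×102×10³) = 5.613×10⁻⁶ mm/N.
P = 2.174 / 5.613×10⁻⁶ = 387400 N = 387.4 kN, tensile.

P ≈ 387 kN (tensile)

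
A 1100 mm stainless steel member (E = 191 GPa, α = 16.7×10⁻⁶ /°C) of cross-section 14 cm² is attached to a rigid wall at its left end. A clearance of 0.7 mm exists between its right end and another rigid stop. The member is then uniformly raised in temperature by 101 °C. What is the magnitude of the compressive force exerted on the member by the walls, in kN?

P ≈ 281 kN

Unrestrained expansion: δ_free = αΔT L = 16.7×10⁻⁶ × 101 × 1100 = 1.855 mm.
After closing the 0.7 mm clearance, 1.855 − 0.7 = 1.155 mm of expansion remains to be suppressed by the wall.
That suppressed elongation corresponds to σ = E·Δ/L = 191×10³ × 1.155/1100 = 200.6 MPa.
Force on the wall = σA = 200.6 × 1400 mm² = 280.9 kN.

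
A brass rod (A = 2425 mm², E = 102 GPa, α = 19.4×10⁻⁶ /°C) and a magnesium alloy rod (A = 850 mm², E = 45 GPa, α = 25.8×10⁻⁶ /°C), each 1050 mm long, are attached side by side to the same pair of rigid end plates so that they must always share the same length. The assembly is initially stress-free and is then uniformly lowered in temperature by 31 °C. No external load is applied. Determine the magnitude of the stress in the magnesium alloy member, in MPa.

σ ≈ 7.73 MPa (tensile)

Equilibrium of a rigid end plate with no external load gives equal and opposite internal forces ±P in the two members. Since α_{magnesium alloy} > α_{brass}, cooling drives the magnesium alloy into tension and the brass into compression.
Setting the final lengths equal and cancelling L: (α₁ − α₂)ΔT = P/(A₁E₁) + P/(A₂E₂).
|α₁ − α₂|·ΔT = 6.4×10⁻⁶ × 31 = 0.0001984.
1/(A₁E₁) + 1/(A₂E₂) = 1/(2425×102×10³) + 1/(850×45×10³) = 3.019×10⁻⁸ N⁻¹.
P = 0.0001984 / 3.019×10⁻⁸ = 6572 N = 6.572 kN.
σ_{magnesium alloy} = P/A₂ = 6572/850 = 7.732 MPa, tensile.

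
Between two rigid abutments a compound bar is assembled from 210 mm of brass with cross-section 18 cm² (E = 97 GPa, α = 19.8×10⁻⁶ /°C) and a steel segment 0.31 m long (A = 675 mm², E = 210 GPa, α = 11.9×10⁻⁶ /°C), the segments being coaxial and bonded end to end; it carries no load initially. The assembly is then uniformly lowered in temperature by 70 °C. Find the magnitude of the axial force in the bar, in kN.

Free thermal contraction of the whole bar: Σ αᵢΔT Lᵢ = 19.8×10⁻⁶×70×210 + 11.9×10⁻⁶×70×310 = 0.5493 mm.
The walls prevent any net length change, so an axial force P (same in every segment) develops. Compatibility: P · Σ Lᵢ/(AᵢEᵢ) = δ_free.
Σ Lᵢ/(AᵢEᵢ) = 210/(1800×97×10³) + 310/(675×210×10³) = 3.39×10⁻⁶ mm/N.
P = 0.5493 / 3.39×10⁻⁶ = 162000 N = 162 kN, tensile.

P ≈ 162 kN (tensile)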